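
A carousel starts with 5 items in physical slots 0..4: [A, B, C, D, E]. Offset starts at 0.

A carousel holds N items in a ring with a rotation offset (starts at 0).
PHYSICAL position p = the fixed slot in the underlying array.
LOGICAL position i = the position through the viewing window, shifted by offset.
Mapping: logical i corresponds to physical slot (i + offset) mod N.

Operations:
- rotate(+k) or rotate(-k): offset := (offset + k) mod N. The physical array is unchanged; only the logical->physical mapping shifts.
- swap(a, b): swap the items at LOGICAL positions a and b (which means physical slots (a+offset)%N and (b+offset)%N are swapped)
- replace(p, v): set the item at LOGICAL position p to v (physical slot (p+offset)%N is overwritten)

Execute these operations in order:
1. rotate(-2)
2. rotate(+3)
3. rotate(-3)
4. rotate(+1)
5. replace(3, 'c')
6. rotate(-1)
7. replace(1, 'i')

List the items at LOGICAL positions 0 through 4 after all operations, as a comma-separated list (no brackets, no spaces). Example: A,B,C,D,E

Answer: D,i,A,B,c

Derivation:
After op 1 (rotate(-2)): offset=3, physical=[A,B,C,D,E], logical=[D,E,A,B,C]
After op 2 (rotate(+3)): offset=1, physical=[A,B,C,D,E], logical=[B,C,D,E,A]
After op 3 (rotate(-3)): offset=3, physical=[A,B,C,D,E], logical=[D,E,A,B,C]
After op 4 (rotate(+1)): offset=4, physical=[A,B,C,D,E], logical=[E,A,B,C,D]
After op 5 (replace(3, 'c')): offset=4, physical=[A,B,c,D,E], logical=[E,A,B,c,D]
After op 6 (rotate(-1)): offset=3, physical=[A,B,c,D,E], logical=[D,E,A,B,c]
After op 7 (replace(1, 'i')): offset=3, physical=[A,B,c,D,i], logical=[D,i,A,B,c]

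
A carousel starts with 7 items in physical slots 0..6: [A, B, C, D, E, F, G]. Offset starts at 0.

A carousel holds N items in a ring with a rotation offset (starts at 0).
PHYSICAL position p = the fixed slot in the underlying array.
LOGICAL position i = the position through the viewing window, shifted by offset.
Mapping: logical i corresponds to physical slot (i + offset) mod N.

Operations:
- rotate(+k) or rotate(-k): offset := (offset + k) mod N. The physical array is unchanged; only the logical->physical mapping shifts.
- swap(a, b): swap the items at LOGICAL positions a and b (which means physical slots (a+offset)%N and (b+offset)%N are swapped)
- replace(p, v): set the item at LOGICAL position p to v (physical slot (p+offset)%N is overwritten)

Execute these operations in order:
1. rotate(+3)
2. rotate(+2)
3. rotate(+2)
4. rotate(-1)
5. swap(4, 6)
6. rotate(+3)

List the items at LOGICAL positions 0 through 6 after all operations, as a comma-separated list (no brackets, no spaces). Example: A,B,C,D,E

Answer: C,F,E,D,G,A,B

Derivation:
After op 1 (rotate(+3)): offset=3, physical=[A,B,C,D,E,F,G], logical=[D,E,F,G,A,B,C]
After op 2 (rotate(+2)): offset=5, physical=[A,B,C,D,E,F,G], logical=[F,G,A,B,C,D,E]
After op 3 (rotate(+2)): offset=0, physical=[A,B,C,D,E,F,G], logical=[A,B,C,D,E,F,G]
After op 4 (rotate(-1)): offset=6, physical=[A,B,C,D,E,F,G], logical=[G,A,B,C,D,E,F]
After op 5 (swap(4, 6)): offset=6, physical=[A,B,C,F,E,D,G], logical=[G,A,B,C,F,E,D]
After op 6 (rotate(+3)): offset=2, physical=[A,B,C,F,E,D,G], logical=[C,F,E,D,G,A,B]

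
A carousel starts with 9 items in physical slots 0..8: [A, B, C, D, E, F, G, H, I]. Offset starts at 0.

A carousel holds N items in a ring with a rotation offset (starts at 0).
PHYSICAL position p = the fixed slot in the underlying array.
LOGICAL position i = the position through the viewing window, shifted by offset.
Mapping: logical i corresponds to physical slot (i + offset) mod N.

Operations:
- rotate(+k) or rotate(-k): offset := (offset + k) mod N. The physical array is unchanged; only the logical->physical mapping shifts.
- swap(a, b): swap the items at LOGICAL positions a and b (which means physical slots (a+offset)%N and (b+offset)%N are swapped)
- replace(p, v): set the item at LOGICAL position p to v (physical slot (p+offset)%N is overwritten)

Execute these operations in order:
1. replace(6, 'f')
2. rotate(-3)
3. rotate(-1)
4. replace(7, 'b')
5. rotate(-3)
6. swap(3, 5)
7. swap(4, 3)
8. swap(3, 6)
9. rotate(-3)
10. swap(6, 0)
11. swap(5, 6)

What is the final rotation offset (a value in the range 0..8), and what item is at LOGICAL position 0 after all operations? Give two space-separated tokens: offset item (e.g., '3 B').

After op 1 (replace(6, 'f')): offset=0, physical=[A,B,C,D,E,F,f,H,I], logical=[A,B,C,D,E,F,f,H,I]
After op 2 (rotate(-3)): offset=6, physical=[A,B,C,D,E,F,f,H,I], logical=[f,H,I,A,B,C,D,E,F]
After op 3 (rotate(-1)): offset=5, physical=[A,B,C,D,E,F,f,H,I], logical=[F,f,H,I,A,B,C,D,E]
After op 4 (replace(7, 'b')): offset=5, physical=[A,B,C,b,E,F,f,H,I], logical=[F,f,H,I,A,B,C,b,E]
After op 5 (rotate(-3)): offset=2, physical=[A,B,C,b,E,F,f,H,I], logical=[C,b,E,F,f,H,I,A,B]
After op 6 (swap(3, 5)): offset=2, physical=[A,B,C,b,E,H,f,F,I], logical=[C,b,E,H,f,F,I,A,B]
After op 7 (swap(4, 3)): offset=2, physical=[A,B,C,b,E,f,H,F,I], logical=[C,b,E,f,H,F,I,A,B]
After op 8 (swap(3, 6)): offset=2, physical=[A,B,C,b,E,I,H,F,f], logical=[C,b,E,I,H,F,f,A,B]
After op 9 (rotate(-3)): offset=8, physical=[A,B,C,b,E,I,H,F,f], logical=[f,A,B,C,b,E,I,H,F]
After op 10 (swap(6, 0)): offset=8, physical=[A,B,C,b,E,f,H,F,I], logical=[I,A,B,C,b,E,f,H,F]
After op 11 (swap(5, 6)): offset=8, physical=[A,B,C,b,f,E,H,F,I], logical=[I,A,B,C,b,f,E,H,F]

Answer: 8 I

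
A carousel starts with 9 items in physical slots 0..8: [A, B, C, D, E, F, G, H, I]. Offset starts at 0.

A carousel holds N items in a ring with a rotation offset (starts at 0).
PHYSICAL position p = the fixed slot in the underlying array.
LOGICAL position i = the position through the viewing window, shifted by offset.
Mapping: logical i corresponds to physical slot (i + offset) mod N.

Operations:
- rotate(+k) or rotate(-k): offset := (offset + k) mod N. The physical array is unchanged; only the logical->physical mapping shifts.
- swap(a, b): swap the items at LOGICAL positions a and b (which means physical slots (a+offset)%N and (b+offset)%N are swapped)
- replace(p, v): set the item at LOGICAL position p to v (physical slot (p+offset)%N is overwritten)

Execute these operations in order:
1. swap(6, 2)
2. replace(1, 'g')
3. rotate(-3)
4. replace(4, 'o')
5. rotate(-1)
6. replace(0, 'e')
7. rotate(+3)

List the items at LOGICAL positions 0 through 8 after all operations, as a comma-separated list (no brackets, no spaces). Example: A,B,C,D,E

Answer: I,A,o,G,D,E,e,C,H

Derivation:
After op 1 (swap(6, 2)): offset=0, physical=[A,B,G,D,E,F,C,H,I], logical=[A,B,G,D,E,F,C,H,I]
After op 2 (replace(1, 'g')): offset=0, physical=[A,g,G,D,E,F,C,H,I], logical=[A,g,G,D,E,F,C,H,I]
After op 3 (rotate(-3)): offset=6, physical=[A,g,G,D,E,F,C,H,I], logical=[C,H,I,A,g,G,D,E,F]
After op 4 (replace(4, 'o')): offset=6, physical=[A,o,G,D,E,F,C,H,I], logical=[C,H,I,A,o,G,D,E,F]
After op 5 (rotate(-1)): offset=5, physical=[A,o,G,D,E,F,C,H,I], logical=[F,C,H,I,A,o,G,D,E]
After op 6 (replace(0, 'e')): offset=5, physical=[A,o,G,D,E,e,C,H,I], logical=[e,C,H,I,A,o,G,D,E]
After op 7 (rotate(+3)): offset=8, physical=[A,o,G,D,E,e,C,H,I], logical=[I,A,o,G,D,E,e,C,H]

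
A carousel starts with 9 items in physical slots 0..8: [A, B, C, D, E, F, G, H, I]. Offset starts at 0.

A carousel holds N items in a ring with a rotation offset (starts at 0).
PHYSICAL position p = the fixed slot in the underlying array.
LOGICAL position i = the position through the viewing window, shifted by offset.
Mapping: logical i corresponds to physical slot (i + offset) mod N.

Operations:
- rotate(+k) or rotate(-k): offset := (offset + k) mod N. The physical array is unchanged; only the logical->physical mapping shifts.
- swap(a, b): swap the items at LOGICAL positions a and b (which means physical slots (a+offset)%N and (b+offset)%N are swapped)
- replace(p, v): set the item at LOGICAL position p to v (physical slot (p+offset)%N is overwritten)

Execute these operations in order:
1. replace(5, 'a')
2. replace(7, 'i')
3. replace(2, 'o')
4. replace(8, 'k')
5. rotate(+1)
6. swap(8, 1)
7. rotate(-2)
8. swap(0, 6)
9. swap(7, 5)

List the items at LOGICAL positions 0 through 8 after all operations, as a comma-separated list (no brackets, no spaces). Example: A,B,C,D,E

After op 1 (replace(5, 'a')): offset=0, physical=[A,B,C,D,E,a,G,H,I], logical=[A,B,C,D,E,a,G,H,I]
After op 2 (replace(7, 'i')): offset=0, physical=[A,B,C,D,E,a,G,i,I], logical=[A,B,C,D,E,a,G,i,I]
After op 3 (replace(2, 'o')): offset=0, physical=[A,B,o,D,E,a,G,i,I], logical=[A,B,o,D,E,a,G,i,I]
After op 4 (replace(8, 'k')): offset=0, physical=[A,B,o,D,E,a,G,i,k], logical=[A,B,o,D,E,a,G,i,k]
After op 5 (rotate(+1)): offset=1, physical=[A,B,o,D,E,a,G,i,k], logical=[B,o,D,E,a,G,i,k,A]
After op 6 (swap(8, 1)): offset=1, physical=[o,B,A,D,E,a,G,i,k], logical=[B,A,D,E,a,G,i,k,o]
After op 7 (rotate(-2)): offset=8, physical=[o,B,A,D,E,a,G,i,k], logical=[k,o,B,A,D,E,a,G,i]
After op 8 (swap(0, 6)): offset=8, physical=[o,B,A,D,E,k,G,i,a], logical=[a,o,B,A,D,E,k,G,i]
After op 9 (swap(7, 5)): offset=8, physical=[o,B,A,D,G,k,E,i,a], logical=[a,o,B,A,D,G,k,E,i]

Answer: a,o,B,A,D,G,k,E,i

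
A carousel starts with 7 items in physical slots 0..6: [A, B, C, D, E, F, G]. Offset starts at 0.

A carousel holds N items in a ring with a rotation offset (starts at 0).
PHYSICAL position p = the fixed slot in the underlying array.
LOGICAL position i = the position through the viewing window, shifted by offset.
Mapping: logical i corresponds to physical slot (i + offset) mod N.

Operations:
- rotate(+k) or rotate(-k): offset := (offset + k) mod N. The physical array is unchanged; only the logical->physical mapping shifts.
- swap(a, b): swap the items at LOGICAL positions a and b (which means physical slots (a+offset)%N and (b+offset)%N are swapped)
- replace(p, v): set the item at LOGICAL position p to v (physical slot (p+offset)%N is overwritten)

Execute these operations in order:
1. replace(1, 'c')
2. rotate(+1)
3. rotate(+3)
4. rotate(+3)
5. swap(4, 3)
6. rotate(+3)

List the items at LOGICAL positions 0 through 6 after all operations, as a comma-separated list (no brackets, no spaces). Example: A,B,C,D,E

Answer: E,D,F,G,A,c,C

Derivation:
After op 1 (replace(1, 'c')): offset=0, physical=[A,c,C,D,E,F,G], logical=[A,c,C,D,E,F,G]
After op 2 (rotate(+1)): offset=1, physical=[A,c,C,D,E,F,G], logical=[c,C,D,E,F,G,A]
After op 3 (rotate(+3)): offset=4, physical=[A,c,C,D,E,F,G], logical=[E,F,G,A,c,C,D]
After op 4 (rotate(+3)): offset=0, physical=[A,c,C,D,E,F,G], logical=[A,c,C,D,E,F,G]
After op 5 (swap(4, 3)): offset=0, physical=[A,c,C,E,D,F,G], logical=[A,c,C,E,D,F,G]
After op 6 (rotate(+3)): offset=3, physical=[A,c,C,E,D,F,G], logical=[E,D,F,G,A,c,C]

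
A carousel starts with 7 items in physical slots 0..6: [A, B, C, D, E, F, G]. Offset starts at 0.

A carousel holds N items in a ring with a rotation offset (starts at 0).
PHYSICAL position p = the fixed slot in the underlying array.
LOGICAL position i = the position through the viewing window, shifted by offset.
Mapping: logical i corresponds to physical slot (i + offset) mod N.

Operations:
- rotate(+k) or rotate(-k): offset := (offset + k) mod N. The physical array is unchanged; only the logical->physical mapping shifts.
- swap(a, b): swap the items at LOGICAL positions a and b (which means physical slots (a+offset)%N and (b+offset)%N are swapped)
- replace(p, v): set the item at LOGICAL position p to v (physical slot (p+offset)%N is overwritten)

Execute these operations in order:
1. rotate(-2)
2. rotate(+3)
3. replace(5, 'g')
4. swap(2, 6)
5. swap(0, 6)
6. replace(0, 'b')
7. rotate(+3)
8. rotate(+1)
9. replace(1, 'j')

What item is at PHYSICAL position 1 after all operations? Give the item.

After op 1 (rotate(-2)): offset=5, physical=[A,B,C,D,E,F,G], logical=[F,G,A,B,C,D,E]
After op 2 (rotate(+3)): offset=1, physical=[A,B,C,D,E,F,G], logical=[B,C,D,E,F,G,A]
After op 3 (replace(5, 'g')): offset=1, physical=[A,B,C,D,E,F,g], logical=[B,C,D,E,F,g,A]
After op 4 (swap(2, 6)): offset=1, physical=[D,B,C,A,E,F,g], logical=[B,C,A,E,F,g,D]
After op 5 (swap(0, 6)): offset=1, physical=[B,D,C,A,E,F,g], logical=[D,C,A,E,F,g,B]
After op 6 (replace(0, 'b')): offset=1, physical=[B,b,C,A,E,F,g], logical=[b,C,A,E,F,g,B]
After op 7 (rotate(+3)): offset=4, physical=[B,b,C,A,E,F,g], logical=[E,F,g,B,b,C,A]
After op 8 (rotate(+1)): offset=5, physical=[B,b,C,A,E,F,g], logical=[F,g,B,b,C,A,E]
After op 9 (replace(1, 'j')): offset=5, physical=[B,b,C,A,E,F,j], logical=[F,j,B,b,C,A,E]

Answer: b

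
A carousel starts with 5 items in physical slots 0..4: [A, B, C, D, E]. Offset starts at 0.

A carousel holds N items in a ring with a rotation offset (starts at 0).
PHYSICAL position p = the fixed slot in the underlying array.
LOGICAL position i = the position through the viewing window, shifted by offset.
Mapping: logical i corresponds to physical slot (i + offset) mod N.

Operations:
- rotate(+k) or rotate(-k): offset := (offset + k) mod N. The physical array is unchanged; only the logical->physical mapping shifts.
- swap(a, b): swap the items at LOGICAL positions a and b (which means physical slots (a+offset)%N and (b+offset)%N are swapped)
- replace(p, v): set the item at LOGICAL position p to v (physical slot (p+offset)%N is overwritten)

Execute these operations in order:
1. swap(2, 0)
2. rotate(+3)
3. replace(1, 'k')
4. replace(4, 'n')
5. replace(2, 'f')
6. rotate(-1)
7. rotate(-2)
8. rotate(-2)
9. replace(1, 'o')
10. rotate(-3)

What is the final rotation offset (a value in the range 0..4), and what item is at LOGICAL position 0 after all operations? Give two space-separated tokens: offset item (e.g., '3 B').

Answer: 0 f

Derivation:
After op 1 (swap(2, 0)): offset=0, physical=[C,B,A,D,E], logical=[C,B,A,D,E]
After op 2 (rotate(+3)): offset=3, physical=[C,B,A,D,E], logical=[D,E,C,B,A]
After op 3 (replace(1, 'k')): offset=3, physical=[C,B,A,D,k], logical=[D,k,C,B,A]
After op 4 (replace(4, 'n')): offset=3, physical=[C,B,n,D,k], logical=[D,k,C,B,n]
After op 5 (replace(2, 'f')): offset=3, physical=[f,B,n,D,k], logical=[D,k,f,B,n]
After op 6 (rotate(-1)): offset=2, physical=[f,B,n,D,k], logical=[n,D,k,f,B]
After op 7 (rotate(-2)): offset=0, physical=[f,B,n,D,k], logical=[f,B,n,D,k]
After op 8 (rotate(-2)): offset=3, physical=[f,B,n,D,k], logical=[D,k,f,B,n]
After op 9 (replace(1, 'o')): offset=3, physical=[f,B,n,D,o], logical=[D,o,f,B,n]
After op 10 (rotate(-3)): offset=0, physical=[f,B,n,D,o], logical=[f,B,n,D,o]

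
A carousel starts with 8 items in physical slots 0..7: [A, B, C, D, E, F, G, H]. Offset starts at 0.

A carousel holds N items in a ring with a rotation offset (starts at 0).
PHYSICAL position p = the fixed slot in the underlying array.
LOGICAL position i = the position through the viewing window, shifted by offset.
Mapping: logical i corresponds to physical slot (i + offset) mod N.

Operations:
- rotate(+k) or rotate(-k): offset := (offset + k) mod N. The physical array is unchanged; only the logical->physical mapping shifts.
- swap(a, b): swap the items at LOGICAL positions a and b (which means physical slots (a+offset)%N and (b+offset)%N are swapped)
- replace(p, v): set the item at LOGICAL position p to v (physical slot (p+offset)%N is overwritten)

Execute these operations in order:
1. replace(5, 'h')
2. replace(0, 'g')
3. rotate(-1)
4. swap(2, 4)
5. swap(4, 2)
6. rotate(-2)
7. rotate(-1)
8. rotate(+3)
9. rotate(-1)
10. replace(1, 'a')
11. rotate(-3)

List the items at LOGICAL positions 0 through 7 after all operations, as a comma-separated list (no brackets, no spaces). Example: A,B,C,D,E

Answer: D,E,h,G,a,g,B,C

Derivation:
After op 1 (replace(5, 'h')): offset=0, physical=[A,B,C,D,E,h,G,H], logical=[A,B,C,D,E,h,G,H]
After op 2 (replace(0, 'g')): offset=0, physical=[g,B,C,D,E,h,G,H], logical=[g,B,C,D,E,h,G,H]
After op 3 (rotate(-1)): offset=7, physical=[g,B,C,D,E,h,G,H], logical=[H,g,B,C,D,E,h,G]
After op 4 (swap(2, 4)): offset=7, physical=[g,D,C,B,E,h,G,H], logical=[H,g,D,C,B,E,h,G]
After op 5 (swap(4, 2)): offset=7, physical=[g,B,C,D,E,h,G,H], logical=[H,g,B,C,D,E,h,G]
After op 6 (rotate(-2)): offset=5, physical=[g,B,C,D,E,h,G,H], logical=[h,G,H,g,B,C,D,E]
After op 7 (rotate(-1)): offset=4, physical=[g,B,C,D,E,h,G,H], logical=[E,h,G,H,g,B,C,D]
After op 8 (rotate(+3)): offset=7, physical=[g,B,C,D,E,h,G,H], logical=[H,g,B,C,D,E,h,G]
After op 9 (rotate(-1)): offset=6, physical=[g,B,C,D,E,h,G,H], logical=[G,H,g,B,C,D,E,h]
After op 10 (replace(1, 'a')): offset=6, physical=[g,B,C,D,E,h,G,a], logical=[G,a,g,B,C,D,E,h]
After op 11 (rotate(-3)): offset=3, physical=[g,B,C,D,E,h,G,a], logical=[D,E,h,G,a,g,B,C]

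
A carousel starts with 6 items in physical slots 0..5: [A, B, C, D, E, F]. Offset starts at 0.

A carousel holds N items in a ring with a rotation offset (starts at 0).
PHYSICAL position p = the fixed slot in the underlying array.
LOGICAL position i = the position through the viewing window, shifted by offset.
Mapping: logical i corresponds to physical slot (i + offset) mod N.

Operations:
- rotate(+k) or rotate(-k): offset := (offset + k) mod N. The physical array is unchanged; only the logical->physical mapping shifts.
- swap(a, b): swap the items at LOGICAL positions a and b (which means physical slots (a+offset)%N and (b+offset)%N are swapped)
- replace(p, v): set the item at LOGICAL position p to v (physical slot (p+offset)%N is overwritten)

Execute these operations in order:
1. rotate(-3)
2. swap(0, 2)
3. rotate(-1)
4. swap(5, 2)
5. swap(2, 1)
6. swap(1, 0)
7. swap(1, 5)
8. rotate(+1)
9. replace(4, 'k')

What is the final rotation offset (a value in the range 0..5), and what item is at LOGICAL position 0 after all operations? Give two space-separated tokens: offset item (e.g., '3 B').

Answer: 3 E

Derivation:
After op 1 (rotate(-3)): offset=3, physical=[A,B,C,D,E,F], logical=[D,E,F,A,B,C]
After op 2 (swap(0, 2)): offset=3, physical=[A,B,C,F,E,D], logical=[F,E,D,A,B,C]
After op 3 (rotate(-1)): offset=2, physical=[A,B,C,F,E,D], logical=[C,F,E,D,A,B]
After op 4 (swap(5, 2)): offset=2, physical=[A,E,C,F,B,D], logical=[C,F,B,D,A,E]
After op 5 (swap(2, 1)): offset=2, physical=[A,E,C,B,F,D], logical=[C,B,F,D,A,E]
After op 6 (swap(1, 0)): offset=2, physical=[A,E,B,C,F,D], logical=[B,C,F,D,A,E]
After op 7 (swap(1, 5)): offset=2, physical=[A,C,B,E,F,D], logical=[B,E,F,D,A,C]
After op 8 (rotate(+1)): offset=3, physical=[A,C,B,E,F,D], logical=[E,F,D,A,C,B]
After op 9 (replace(4, 'k')): offset=3, physical=[A,k,B,E,F,D], logical=[E,F,D,A,k,B]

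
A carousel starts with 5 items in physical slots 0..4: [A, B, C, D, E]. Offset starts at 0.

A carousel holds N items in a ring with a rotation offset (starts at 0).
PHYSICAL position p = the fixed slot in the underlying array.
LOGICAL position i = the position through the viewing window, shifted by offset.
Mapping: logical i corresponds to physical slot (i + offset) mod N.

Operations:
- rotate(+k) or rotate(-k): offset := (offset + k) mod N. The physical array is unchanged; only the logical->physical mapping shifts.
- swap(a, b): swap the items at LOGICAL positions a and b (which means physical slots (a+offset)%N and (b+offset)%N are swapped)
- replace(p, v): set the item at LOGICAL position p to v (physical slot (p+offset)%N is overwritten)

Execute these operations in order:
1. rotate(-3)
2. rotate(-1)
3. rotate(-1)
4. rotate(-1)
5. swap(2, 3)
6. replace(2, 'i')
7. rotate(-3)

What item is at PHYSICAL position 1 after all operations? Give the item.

Answer: i

Derivation:
After op 1 (rotate(-3)): offset=2, physical=[A,B,C,D,E], logical=[C,D,E,A,B]
After op 2 (rotate(-1)): offset=1, physical=[A,B,C,D,E], logical=[B,C,D,E,A]
After op 3 (rotate(-1)): offset=0, physical=[A,B,C,D,E], logical=[A,B,C,D,E]
After op 4 (rotate(-1)): offset=4, physical=[A,B,C,D,E], logical=[E,A,B,C,D]
After op 5 (swap(2, 3)): offset=4, physical=[A,C,B,D,E], logical=[E,A,C,B,D]
After op 6 (replace(2, 'i')): offset=4, physical=[A,i,B,D,E], logical=[E,A,i,B,D]
After op 7 (rotate(-3)): offset=1, physical=[A,i,B,D,E], logical=[i,B,D,E,A]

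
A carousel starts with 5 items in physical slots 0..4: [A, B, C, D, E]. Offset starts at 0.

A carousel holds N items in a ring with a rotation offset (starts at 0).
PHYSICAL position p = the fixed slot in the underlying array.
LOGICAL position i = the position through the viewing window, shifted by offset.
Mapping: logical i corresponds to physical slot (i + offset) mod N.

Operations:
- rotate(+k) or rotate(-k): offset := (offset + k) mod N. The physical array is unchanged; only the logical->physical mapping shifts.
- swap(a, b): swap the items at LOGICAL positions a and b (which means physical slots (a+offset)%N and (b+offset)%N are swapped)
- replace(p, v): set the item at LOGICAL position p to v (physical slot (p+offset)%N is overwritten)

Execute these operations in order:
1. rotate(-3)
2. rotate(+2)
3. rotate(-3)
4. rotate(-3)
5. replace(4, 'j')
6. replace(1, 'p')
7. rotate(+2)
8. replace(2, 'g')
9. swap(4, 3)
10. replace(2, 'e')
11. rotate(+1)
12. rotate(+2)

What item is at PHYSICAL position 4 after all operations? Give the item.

Answer: D

Derivation:
After op 1 (rotate(-3)): offset=2, physical=[A,B,C,D,E], logical=[C,D,E,A,B]
After op 2 (rotate(+2)): offset=4, physical=[A,B,C,D,E], logical=[E,A,B,C,D]
After op 3 (rotate(-3)): offset=1, physical=[A,B,C,D,E], logical=[B,C,D,E,A]
After op 4 (rotate(-3)): offset=3, physical=[A,B,C,D,E], logical=[D,E,A,B,C]
After op 5 (replace(4, 'j')): offset=3, physical=[A,B,j,D,E], logical=[D,E,A,B,j]
After op 6 (replace(1, 'p')): offset=3, physical=[A,B,j,D,p], logical=[D,p,A,B,j]
After op 7 (rotate(+2)): offset=0, physical=[A,B,j,D,p], logical=[A,B,j,D,p]
After op 8 (replace(2, 'g')): offset=0, physical=[A,B,g,D,p], logical=[A,B,g,D,p]
After op 9 (swap(4, 3)): offset=0, physical=[A,B,g,p,D], logical=[A,B,g,p,D]
After op 10 (replace(2, 'e')): offset=0, physical=[A,B,e,p,D], logical=[A,B,e,p,D]
After op 11 (rotate(+1)): offset=1, physical=[A,B,e,p,D], logical=[B,e,p,D,A]
After op 12 (rotate(+2)): offset=3, physical=[A,B,e,p,D], logical=[p,D,A,B,e]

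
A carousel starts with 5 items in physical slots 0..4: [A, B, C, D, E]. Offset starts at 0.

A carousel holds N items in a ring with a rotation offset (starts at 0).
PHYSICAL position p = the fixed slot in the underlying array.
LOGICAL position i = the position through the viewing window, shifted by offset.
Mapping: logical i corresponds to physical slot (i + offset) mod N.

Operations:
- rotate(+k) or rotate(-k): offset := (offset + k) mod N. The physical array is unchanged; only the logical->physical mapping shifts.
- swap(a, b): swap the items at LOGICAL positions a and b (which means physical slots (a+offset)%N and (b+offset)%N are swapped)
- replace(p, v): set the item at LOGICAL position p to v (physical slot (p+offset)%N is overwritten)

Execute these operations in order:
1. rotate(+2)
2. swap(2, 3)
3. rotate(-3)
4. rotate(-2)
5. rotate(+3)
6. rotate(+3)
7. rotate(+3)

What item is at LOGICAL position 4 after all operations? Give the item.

After op 1 (rotate(+2)): offset=2, physical=[A,B,C,D,E], logical=[C,D,E,A,B]
After op 2 (swap(2, 3)): offset=2, physical=[E,B,C,D,A], logical=[C,D,A,E,B]
After op 3 (rotate(-3)): offset=4, physical=[E,B,C,D,A], logical=[A,E,B,C,D]
After op 4 (rotate(-2)): offset=2, physical=[E,B,C,D,A], logical=[C,D,A,E,B]
After op 5 (rotate(+3)): offset=0, physical=[E,B,C,D,A], logical=[E,B,C,D,A]
After op 6 (rotate(+3)): offset=3, physical=[E,B,C,D,A], logical=[D,A,E,B,C]
After op 7 (rotate(+3)): offset=1, physical=[E,B,C,D,A], logical=[B,C,D,A,E]

Answer: E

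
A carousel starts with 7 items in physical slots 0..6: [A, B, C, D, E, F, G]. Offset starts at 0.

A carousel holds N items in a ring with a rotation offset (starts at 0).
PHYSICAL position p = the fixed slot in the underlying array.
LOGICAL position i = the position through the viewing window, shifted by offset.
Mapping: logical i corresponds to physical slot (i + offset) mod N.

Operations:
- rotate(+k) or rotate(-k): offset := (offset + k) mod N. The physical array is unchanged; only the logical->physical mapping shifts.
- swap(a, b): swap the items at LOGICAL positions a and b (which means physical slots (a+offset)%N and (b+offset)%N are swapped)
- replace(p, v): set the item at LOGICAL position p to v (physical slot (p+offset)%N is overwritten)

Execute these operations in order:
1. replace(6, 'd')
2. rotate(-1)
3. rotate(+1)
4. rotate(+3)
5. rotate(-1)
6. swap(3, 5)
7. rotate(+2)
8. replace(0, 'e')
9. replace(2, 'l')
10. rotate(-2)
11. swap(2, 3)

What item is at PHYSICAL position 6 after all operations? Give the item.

Answer: l

Derivation:
After op 1 (replace(6, 'd')): offset=0, physical=[A,B,C,D,E,F,d], logical=[A,B,C,D,E,F,d]
After op 2 (rotate(-1)): offset=6, physical=[A,B,C,D,E,F,d], logical=[d,A,B,C,D,E,F]
After op 3 (rotate(+1)): offset=0, physical=[A,B,C,D,E,F,d], logical=[A,B,C,D,E,F,d]
After op 4 (rotate(+3)): offset=3, physical=[A,B,C,D,E,F,d], logical=[D,E,F,d,A,B,C]
After op 5 (rotate(-1)): offset=2, physical=[A,B,C,D,E,F,d], logical=[C,D,E,F,d,A,B]
After op 6 (swap(3, 5)): offset=2, physical=[F,B,C,D,E,A,d], logical=[C,D,E,A,d,F,B]
After op 7 (rotate(+2)): offset=4, physical=[F,B,C,D,E,A,d], logical=[E,A,d,F,B,C,D]
After op 8 (replace(0, 'e')): offset=4, physical=[F,B,C,D,e,A,d], logical=[e,A,d,F,B,C,D]
After op 9 (replace(2, 'l')): offset=4, physical=[F,B,C,D,e,A,l], logical=[e,A,l,F,B,C,D]
After op 10 (rotate(-2)): offset=2, physical=[F,B,C,D,e,A,l], logical=[C,D,e,A,l,F,B]
After op 11 (swap(2, 3)): offset=2, physical=[F,B,C,D,A,e,l], logical=[C,D,A,e,l,F,B]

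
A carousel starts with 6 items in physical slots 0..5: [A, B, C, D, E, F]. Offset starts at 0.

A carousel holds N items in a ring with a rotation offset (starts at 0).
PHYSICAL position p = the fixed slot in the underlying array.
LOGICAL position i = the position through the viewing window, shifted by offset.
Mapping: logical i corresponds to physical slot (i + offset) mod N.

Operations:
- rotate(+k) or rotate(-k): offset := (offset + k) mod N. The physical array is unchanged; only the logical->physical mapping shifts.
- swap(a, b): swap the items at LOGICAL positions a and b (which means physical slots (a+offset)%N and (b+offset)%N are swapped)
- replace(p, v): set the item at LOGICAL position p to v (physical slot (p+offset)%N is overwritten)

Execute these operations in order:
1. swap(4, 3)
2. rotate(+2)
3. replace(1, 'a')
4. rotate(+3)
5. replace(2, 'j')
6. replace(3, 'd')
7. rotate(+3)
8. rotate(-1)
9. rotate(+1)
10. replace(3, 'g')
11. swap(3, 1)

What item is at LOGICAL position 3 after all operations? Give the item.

After op 1 (swap(4, 3)): offset=0, physical=[A,B,C,E,D,F], logical=[A,B,C,E,D,F]
After op 2 (rotate(+2)): offset=2, physical=[A,B,C,E,D,F], logical=[C,E,D,F,A,B]
After op 3 (replace(1, 'a')): offset=2, physical=[A,B,C,a,D,F], logical=[C,a,D,F,A,B]
After op 4 (rotate(+3)): offset=5, physical=[A,B,C,a,D,F], logical=[F,A,B,C,a,D]
After op 5 (replace(2, 'j')): offset=5, physical=[A,j,C,a,D,F], logical=[F,A,j,C,a,D]
After op 6 (replace(3, 'd')): offset=5, physical=[A,j,d,a,D,F], logical=[F,A,j,d,a,D]
After op 7 (rotate(+3)): offset=2, physical=[A,j,d,a,D,F], logical=[d,a,D,F,A,j]
After op 8 (rotate(-1)): offset=1, physical=[A,j,d,a,D,F], logical=[j,d,a,D,F,A]
After op 9 (rotate(+1)): offset=2, physical=[A,j,d,a,D,F], logical=[d,a,D,F,A,j]
After op 10 (replace(3, 'g')): offset=2, physical=[A,j,d,a,D,g], logical=[d,a,D,g,A,j]
After op 11 (swap(3, 1)): offset=2, physical=[A,j,d,g,D,a], logical=[d,g,D,a,A,j]

Answer: a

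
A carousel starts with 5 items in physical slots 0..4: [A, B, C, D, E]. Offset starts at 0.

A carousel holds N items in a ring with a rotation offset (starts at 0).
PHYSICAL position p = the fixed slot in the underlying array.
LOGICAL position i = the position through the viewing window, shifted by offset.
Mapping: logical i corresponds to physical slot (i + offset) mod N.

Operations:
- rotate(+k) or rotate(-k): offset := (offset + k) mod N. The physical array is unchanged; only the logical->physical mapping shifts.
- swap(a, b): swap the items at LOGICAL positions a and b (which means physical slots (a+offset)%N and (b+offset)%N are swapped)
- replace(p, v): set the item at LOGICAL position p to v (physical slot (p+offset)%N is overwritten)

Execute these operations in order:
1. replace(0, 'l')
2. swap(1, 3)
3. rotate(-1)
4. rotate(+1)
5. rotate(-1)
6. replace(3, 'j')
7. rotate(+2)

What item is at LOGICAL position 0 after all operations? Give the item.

Answer: D

Derivation:
After op 1 (replace(0, 'l')): offset=0, physical=[l,B,C,D,E], logical=[l,B,C,D,E]
After op 2 (swap(1, 3)): offset=0, physical=[l,D,C,B,E], logical=[l,D,C,B,E]
After op 3 (rotate(-1)): offset=4, physical=[l,D,C,B,E], logical=[E,l,D,C,B]
After op 4 (rotate(+1)): offset=0, physical=[l,D,C,B,E], logical=[l,D,C,B,E]
After op 5 (rotate(-1)): offset=4, physical=[l,D,C,B,E], logical=[E,l,D,C,B]
After op 6 (replace(3, 'j')): offset=4, physical=[l,D,j,B,E], logical=[E,l,D,j,B]
After op 7 (rotate(+2)): offset=1, physical=[l,D,j,B,E], logical=[D,j,B,E,l]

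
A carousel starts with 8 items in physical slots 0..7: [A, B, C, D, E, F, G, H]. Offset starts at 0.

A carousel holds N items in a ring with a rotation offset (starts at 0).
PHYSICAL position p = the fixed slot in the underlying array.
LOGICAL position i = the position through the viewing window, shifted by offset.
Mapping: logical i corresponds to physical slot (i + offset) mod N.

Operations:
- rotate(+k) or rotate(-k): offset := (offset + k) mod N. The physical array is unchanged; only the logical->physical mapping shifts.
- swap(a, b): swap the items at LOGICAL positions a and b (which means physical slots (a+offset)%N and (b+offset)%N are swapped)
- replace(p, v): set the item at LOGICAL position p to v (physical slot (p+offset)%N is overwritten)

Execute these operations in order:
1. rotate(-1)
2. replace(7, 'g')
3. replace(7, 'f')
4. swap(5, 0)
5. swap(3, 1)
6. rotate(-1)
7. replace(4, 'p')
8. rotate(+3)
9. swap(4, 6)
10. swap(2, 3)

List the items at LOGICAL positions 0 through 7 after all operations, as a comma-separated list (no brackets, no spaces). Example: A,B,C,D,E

Answer: B,p,H,D,E,f,F,C

Derivation:
After op 1 (rotate(-1)): offset=7, physical=[A,B,C,D,E,F,G,H], logical=[H,A,B,C,D,E,F,G]
After op 2 (replace(7, 'g')): offset=7, physical=[A,B,C,D,E,F,g,H], logical=[H,A,B,C,D,E,F,g]
After op 3 (replace(7, 'f')): offset=7, physical=[A,B,C,D,E,F,f,H], logical=[H,A,B,C,D,E,F,f]
After op 4 (swap(5, 0)): offset=7, physical=[A,B,C,D,H,F,f,E], logical=[E,A,B,C,D,H,F,f]
After op 5 (swap(3, 1)): offset=7, physical=[C,B,A,D,H,F,f,E], logical=[E,C,B,A,D,H,F,f]
After op 6 (rotate(-1)): offset=6, physical=[C,B,A,D,H,F,f,E], logical=[f,E,C,B,A,D,H,F]
After op 7 (replace(4, 'p')): offset=6, physical=[C,B,p,D,H,F,f,E], logical=[f,E,C,B,p,D,H,F]
After op 8 (rotate(+3)): offset=1, physical=[C,B,p,D,H,F,f,E], logical=[B,p,D,H,F,f,E,C]
After op 9 (swap(4, 6)): offset=1, physical=[C,B,p,D,H,E,f,F], logical=[B,p,D,H,E,f,F,C]
After op 10 (swap(2, 3)): offset=1, physical=[C,B,p,H,D,E,f,F], logical=[B,p,H,D,E,f,F,C]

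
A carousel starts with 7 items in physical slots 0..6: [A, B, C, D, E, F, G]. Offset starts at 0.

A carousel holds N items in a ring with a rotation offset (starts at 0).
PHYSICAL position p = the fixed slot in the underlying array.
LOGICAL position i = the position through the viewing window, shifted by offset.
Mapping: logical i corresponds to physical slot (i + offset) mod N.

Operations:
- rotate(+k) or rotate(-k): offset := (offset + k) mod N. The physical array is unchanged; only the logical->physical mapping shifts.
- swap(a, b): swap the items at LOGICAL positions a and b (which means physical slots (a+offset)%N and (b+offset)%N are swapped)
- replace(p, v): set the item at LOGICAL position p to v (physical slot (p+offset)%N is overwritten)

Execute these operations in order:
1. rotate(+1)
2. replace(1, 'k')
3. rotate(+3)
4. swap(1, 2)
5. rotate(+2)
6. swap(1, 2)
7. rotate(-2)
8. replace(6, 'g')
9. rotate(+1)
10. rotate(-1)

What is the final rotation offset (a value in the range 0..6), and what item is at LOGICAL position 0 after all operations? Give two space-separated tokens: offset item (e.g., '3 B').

Answer: 4 E

Derivation:
After op 1 (rotate(+1)): offset=1, physical=[A,B,C,D,E,F,G], logical=[B,C,D,E,F,G,A]
After op 2 (replace(1, 'k')): offset=1, physical=[A,B,k,D,E,F,G], logical=[B,k,D,E,F,G,A]
After op 3 (rotate(+3)): offset=4, physical=[A,B,k,D,E,F,G], logical=[E,F,G,A,B,k,D]
After op 4 (swap(1, 2)): offset=4, physical=[A,B,k,D,E,G,F], logical=[E,G,F,A,B,k,D]
After op 5 (rotate(+2)): offset=6, physical=[A,B,k,D,E,G,F], logical=[F,A,B,k,D,E,G]
After op 6 (swap(1, 2)): offset=6, physical=[B,A,k,D,E,G,F], logical=[F,B,A,k,D,E,G]
After op 7 (rotate(-2)): offset=4, physical=[B,A,k,D,E,G,F], logical=[E,G,F,B,A,k,D]
After op 8 (replace(6, 'g')): offset=4, physical=[B,A,k,g,E,G,F], logical=[E,G,F,B,A,k,g]
After op 9 (rotate(+1)): offset=5, physical=[B,A,k,g,E,G,F], logical=[G,F,B,A,k,g,E]
After op 10 (rotate(-1)): offset=4, physical=[B,A,k,g,E,G,F], logical=[E,G,F,B,A,k,g]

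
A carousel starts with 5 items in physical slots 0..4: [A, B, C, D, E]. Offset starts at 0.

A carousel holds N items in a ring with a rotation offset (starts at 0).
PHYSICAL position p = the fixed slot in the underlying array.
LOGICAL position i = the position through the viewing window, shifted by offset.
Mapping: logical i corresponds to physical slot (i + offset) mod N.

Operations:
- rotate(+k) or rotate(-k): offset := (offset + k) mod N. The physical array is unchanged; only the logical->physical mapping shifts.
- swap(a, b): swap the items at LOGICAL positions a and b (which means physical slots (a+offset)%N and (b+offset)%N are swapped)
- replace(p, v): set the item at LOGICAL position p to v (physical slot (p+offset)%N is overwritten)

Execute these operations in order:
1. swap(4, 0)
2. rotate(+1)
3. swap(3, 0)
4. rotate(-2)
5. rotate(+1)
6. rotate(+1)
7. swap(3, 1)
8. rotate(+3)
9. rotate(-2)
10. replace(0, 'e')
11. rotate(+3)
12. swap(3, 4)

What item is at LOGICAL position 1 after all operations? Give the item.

After op 1 (swap(4, 0)): offset=0, physical=[E,B,C,D,A], logical=[E,B,C,D,A]
After op 2 (rotate(+1)): offset=1, physical=[E,B,C,D,A], logical=[B,C,D,A,E]
After op 3 (swap(3, 0)): offset=1, physical=[E,A,C,D,B], logical=[A,C,D,B,E]
After op 4 (rotate(-2)): offset=4, physical=[E,A,C,D,B], logical=[B,E,A,C,D]
After op 5 (rotate(+1)): offset=0, physical=[E,A,C,D,B], logical=[E,A,C,D,B]
After op 6 (rotate(+1)): offset=1, physical=[E,A,C,D,B], logical=[A,C,D,B,E]
After op 7 (swap(3, 1)): offset=1, physical=[E,A,B,D,C], logical=[A,B,D,C,E]
After op 8 (rotate(+3)): offset=4, physical=[E,A,B,D,C], logical=[C,E,A,B,D]
After op 9 (rotate(-2)): offset=2, physical=[E,A,B,D,C], logical=[B,D,C,E,A]
After op 10 (replace(0, 'e')): offset=2, physical=[E,A,e,D,C], logical=[e,D,C,E,A]
After op 11 (rotate(+3)): offset=0, physical=[E,A,e,D,C], logical=[E,A,e,D,C]
After op 12 (swap(3, 4)): offset=0, physical=[E,A,e,C,D], logical=[E,A,e,C,D]

Answer: A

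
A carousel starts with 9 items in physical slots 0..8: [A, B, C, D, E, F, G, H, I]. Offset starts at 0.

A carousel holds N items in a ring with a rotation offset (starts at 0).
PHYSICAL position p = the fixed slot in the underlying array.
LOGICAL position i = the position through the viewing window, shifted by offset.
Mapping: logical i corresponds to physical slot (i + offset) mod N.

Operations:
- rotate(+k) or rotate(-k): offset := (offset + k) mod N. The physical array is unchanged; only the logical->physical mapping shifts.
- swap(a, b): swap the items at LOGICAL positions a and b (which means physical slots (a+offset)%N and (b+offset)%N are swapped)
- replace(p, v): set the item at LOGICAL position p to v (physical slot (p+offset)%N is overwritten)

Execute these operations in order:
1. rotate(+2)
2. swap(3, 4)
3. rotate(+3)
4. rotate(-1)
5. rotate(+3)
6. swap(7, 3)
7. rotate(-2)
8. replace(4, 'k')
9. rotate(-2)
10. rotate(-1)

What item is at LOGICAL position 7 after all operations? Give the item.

After op 1 (rotate(+2)): offset=2, physical=[A,B,C,D,E,F,G,H,I], logical=[C,D,E,F,G,H,I,A,B]
After op 2 (swap(3, 4)): offset=2, physical=[A,B,C,D,E,G,F,H,I], logical=[C,D,E,G,F,H,I,A,B]
After op 3 (rotate(+3)): offset=5, physical=[A,B,C,D,E,G,F,H,I], logical=[G,F,H,I,A,B,C,D,E]
After op 4 (rotate(-1)): offset=4, physical=[A,B,C,D,E,G,F,H,I], logical=[E,G,F,H,I,A,B,C,D]
After op 5 (rotate(+3)): offset=7, physical=[A,B,C,D,E,G,F,H,I], logical=[H,I,A,B,C,D,E,G,F]
After op 6 (swap(7, 3)): offset=7, physical=[A,G,C,D,E,B,F,H,I], logical=[H,I,A,G,C,D,E,B,F]
After op 7 (rotate(-2)): offset=5, physical=[A,G,C,D,E,B,F,H,I], logical=[B,F,H,I,A,G,C,D,E]
After op 8 (replace(4, 'k')): offset=5, physical=[k,G,C,D,E,B,F,H,I], logical=[B,F,H,I,k,G,C,D,E]
After op 9 (rotate(-2)): offset=3, physical=[k,G,C,D,E,B,F,H,I], logical=[D,E,B,F,H,I,k,G,C]
After op 10 (rotate(-1)): offset=2, physical=[k,G,C,D,E,B,F,H,I], logical=[C,D,E,B,F,H,I,k,G]

Answer: k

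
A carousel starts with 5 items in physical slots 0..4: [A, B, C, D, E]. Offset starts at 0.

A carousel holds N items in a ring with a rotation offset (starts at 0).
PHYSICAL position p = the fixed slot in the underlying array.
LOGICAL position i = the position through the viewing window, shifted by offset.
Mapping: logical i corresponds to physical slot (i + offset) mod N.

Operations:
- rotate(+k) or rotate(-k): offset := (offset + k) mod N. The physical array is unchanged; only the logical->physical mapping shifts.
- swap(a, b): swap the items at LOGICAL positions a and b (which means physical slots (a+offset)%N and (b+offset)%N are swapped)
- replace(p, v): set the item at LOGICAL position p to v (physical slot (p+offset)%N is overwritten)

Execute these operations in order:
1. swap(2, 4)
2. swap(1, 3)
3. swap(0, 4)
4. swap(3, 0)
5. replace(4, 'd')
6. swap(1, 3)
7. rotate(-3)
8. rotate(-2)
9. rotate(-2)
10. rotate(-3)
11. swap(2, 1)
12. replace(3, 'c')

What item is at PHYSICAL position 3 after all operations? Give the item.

After op 1 (swap(2, 4)): offset=0, physical=[A,B,E,D,C], logical=[A,B,E,D,C]
After op 2 (swap(1, 3)): offset=0, physical=[A,D,E,B,C], logical=[A,D,E,B,C]
After op 3 (swap(0, 4)): offset=0, physical=[C,D,E,B,A], logical=[C,D,E,B,A]
After op 4 (swap(3, 0)): offset=0, physical=[B,D,E,C,A], logical=[B,D,E,C,A]
After op 5 (replace(4, 'd')): offset=0, physical=[B,D,E,C,d], logical=[B,D,E,C,d]
After op 6 (swap(1, 3)): offset=0, physical=[B,C,E,D,d], logical=[B,C,E,D,d]
After op 7 (rotate(-3)): offset=2, physical=[B,C,E,D,d], logical=[E,D,d,B,C]
After op 8 (rotate(-2)): offset=0, physical=[B,C,E,D,d], logical=[B,C,E,D,d]
After op 9 (rotate(-2)): offset=3, physical=[B,C,E,D,d], logical=[D,d,B,C,E]
After op 10 (rotate(-3)): offset=0, physical=[B,C,E,D,d], logical=[B,C,E,D,d]
After op 11 (swap(2, 1)): offset=0, physical=[B,E,C,D,d], logical=[B,E,C,D,d]
After op 12 (replace(3, 'c')): offset=0, physical=[B,E,C,c,d], logical=[B,E,C,c,d]

Answer: c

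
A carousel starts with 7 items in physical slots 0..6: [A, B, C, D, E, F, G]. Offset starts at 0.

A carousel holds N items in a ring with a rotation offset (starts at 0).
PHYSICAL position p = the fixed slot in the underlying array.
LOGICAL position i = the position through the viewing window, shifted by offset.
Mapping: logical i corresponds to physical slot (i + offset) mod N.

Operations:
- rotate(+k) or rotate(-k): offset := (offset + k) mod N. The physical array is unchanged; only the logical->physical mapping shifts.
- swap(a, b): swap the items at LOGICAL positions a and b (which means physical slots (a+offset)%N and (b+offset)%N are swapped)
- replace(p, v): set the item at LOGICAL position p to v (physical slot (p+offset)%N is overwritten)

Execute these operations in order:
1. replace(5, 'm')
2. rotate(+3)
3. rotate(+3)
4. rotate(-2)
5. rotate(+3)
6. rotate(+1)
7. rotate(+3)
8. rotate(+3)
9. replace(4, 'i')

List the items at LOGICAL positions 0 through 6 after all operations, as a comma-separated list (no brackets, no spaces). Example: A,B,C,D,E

Answer: A,B,C,D,i,m,G

Derivation:
After op 1 (replace(5, 'm')): offset=0, physical=[A,B,C,D,E,m,G], logical=[A,B,C,D,E,m,G]
After op 2 (rotate(+3)): offset=3, physical=[A,B,C,D,E,m,G], logical=[D,E,m,G,A,B,C]
After op 3 (rotate(+3)): offset=6, physical=[A,B,C,D,E,m,G], logical=[G,A,B,C,D,E,m]
After op 4 (rotate(-2)): offset=4, physical=[A,B,C,D,E,m,G], logical=[E,m,G,A,B,C,D]
After op 5 (rotate(+3)): offset=0, physical=[A,B,C,D,E,m,G], logical=[A,B,C,D,E,m,G]
After op 6 (rotate(+1)): offset=1, physical=[A,B,C,D,E,m,G], logical=[B,C,D,E,m,G,A]
After op 7 (rotate(+3)): offset=4, physical=[A,B,C,D,E,m,G], logical=[E,m,G,A,B,C,D]
After op 8 (rotate(+3)): offset=0, physical=[A,B,C,D,E,m,G], logical=[A,B,C,D,E,m,G]
After op 9 (replace(4, 'i')): offset=0, physical=[A,B,C,D,i,m,G], logical=[A,B,C,D,i,m,G]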